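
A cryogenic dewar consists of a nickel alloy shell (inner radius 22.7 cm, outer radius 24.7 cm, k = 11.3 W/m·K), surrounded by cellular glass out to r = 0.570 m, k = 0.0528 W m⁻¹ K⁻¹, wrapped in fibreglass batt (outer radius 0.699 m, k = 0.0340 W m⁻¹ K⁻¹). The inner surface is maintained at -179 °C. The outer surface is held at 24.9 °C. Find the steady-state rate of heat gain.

Q = 48.3 W

Resistance network (inner→outer):
  R_nickel alloy = (1/0.227 − 1/0.247)/(4πk) = 0.3567/(4π·11.3) = 0.002512 K/W
  R_cellular glass = (1/0.247 − 1/0.570)/(4πk) = 2.294/(4π·0.0528) = 3.458 K/W
  R_fibreglass batt = (1/0.570 − 1/0.699)/(4πk) = 0.3238/(4π·0.0340) = 0.7578 K/W
ΣR = 0.002512 + 3.458 + 0.7578 = 4.218 K/W
Q = ΔT/ΣR = (-179 °C − 24.9 °C)/4.218 = -48.3 W
(Negative Q ⇒ heat flows inward; heat gain = 48.3 W.)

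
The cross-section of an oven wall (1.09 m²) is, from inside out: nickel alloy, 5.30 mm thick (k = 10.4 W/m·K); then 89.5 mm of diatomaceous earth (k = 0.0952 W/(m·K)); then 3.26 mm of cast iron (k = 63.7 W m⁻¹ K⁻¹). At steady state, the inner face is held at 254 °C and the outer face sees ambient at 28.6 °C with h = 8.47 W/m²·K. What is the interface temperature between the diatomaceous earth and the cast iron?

T = 53.7 °C

Treat each layer as a resistance in series:
  R_nickel alloy = L/(kA) = 0.00530/(10.4·1.09) = 4.675×10^-4 K/W
  R_diatomaceous earth = L/(kA) = 0.0895/(0.0952·1.09) = 0.8625 K/W
  R_cast iron = L/(kA) = 0.00326/(63.7·1.09) = 4.695×10^-5 K/W
  R_conv,out = 1/(hA) = 1/(8.47·1.09) = 0.1083 K/W
ΣR = 4.675×10^-4 + 0.8625 + 4.695×10^-5 + 0.1083 = 0.9713 K/W
Q = ΔT/ΣR = (254 °C − 28.6 °C)/0.9713 = 232.1 W
From the inner boundary to the diatomaceous earth/cast iron interface, ΣR_partial = 0.8630 K/W.
T_interface = T_in − Q·ΣR_partial = 254 °C − (232.1)(0.8630) = 53.7 °C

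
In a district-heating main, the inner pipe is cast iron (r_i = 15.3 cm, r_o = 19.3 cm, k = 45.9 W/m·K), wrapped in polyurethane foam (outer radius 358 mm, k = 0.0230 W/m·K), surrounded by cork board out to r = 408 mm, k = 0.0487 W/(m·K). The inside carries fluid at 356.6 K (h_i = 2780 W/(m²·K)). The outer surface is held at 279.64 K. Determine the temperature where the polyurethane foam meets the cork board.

T = 286.6 K

Treat each layer as a resistance in series:
  R'_conv,in = 1/(2πr h) = 1/(2π·0.153·2780) = 3.742×10^-4 m·K/W
  R'_cast iron = ln(0.193/0.153)/(2πk) = 0.2323/(2π·45.9) = 8.053×10^-4 m·K/W
  R'_polyurethane foam = ln(0.358/0.193)/(2πk) = 0.6178/(2π·0.0230) = 4.275 m·K/W
  R'_cork board = ln(0.408/0.358)/(2πk) = 0.1307/(2π·0.0487) = 0.4272 m·K/W
ΣR = 3.742×10^-4 + 8.053×10^-4 + 4.275 + 0.4272 = 4.703 m·K/W
Q' = ΔT/ΣR = (356.6 K − 279.64 K)/4.703 = 16.36 W/m
From the inner boundary to the polyurethane foam/cork board interface, ΣR_partial = 4.276 m·K/W.
T_interface = T_in − Q'·ΣR_partial = 356.6 K − (16.36)(4.276) = 286.6 K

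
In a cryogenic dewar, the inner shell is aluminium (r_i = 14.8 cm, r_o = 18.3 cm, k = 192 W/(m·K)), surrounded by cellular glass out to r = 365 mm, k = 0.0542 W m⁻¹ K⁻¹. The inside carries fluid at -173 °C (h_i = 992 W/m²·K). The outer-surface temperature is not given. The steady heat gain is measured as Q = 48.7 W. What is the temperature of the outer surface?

Series resistances:
  R_conv,in = 1/(4πr²h) = 1/(4π·0.148²·992) = 0.003662 K/W
  R_aluminium = (1/0.148 − 1/0.183)/(4πk) = 1.292/(4π·192) = 5.356×10^-4 K/W
  R_cellular glass = (1/0.183 − 1/0.365)/(4πk) = 2.725/(4π·0.0542) = 4.001 K/W
ΣR = 4.005 K/W
ΔT = Q·ΣR = 48.7 × 4.005 = 195.0 K
Heat flows inward, so T_out = T_in + ΔT = -173 + 195.0 = 22.0 °C

T_out = 22.0 °C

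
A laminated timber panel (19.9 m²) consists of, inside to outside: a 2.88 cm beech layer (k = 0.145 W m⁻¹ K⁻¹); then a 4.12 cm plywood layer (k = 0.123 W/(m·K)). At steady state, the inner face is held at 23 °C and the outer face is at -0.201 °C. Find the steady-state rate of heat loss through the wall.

Resistance network (inner→outer):
  R_beech = L/(kA) = 0.0288/(0.145·19.9) = 0.009981 K/W
  R_plywood = L/(kA) = 0.0412/(0.123·19.9) = 0.01683 K/W
ΣR = 0.009981 + 0.01683 = 0.02681 K/W
Q = ΔT/ΣR = (23 °C − -0.201 °C)/0.02681 = 865 W

Q = 865 W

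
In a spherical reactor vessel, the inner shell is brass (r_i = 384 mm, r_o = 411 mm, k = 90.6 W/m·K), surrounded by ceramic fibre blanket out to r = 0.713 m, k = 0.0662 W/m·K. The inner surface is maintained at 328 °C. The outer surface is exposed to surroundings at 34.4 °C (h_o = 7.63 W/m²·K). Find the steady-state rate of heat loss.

Resistance network (inner→outer):
  R_brass = (1/0.384 − 1/0.411)/(4πk) = 0.1711/(4π·90.6) = 1.503×10^-4 K/W
  R_ceramic fibre blanket = (1/0.411 − 1/0.713)/(4πk) = 1.031/(4π·0.0662) = 1.239 K/W
  R_conv,out = 1/(4πr²h) = 1/(4π·0.713²·7.63) = 0.02052 K/W
ΣR = 1.503×10^-4 + 1.239 + 0.02052 = 1.260 K/W
Q = ΔT/ΣR = (328 °C − 34.4 °C)/1.260 = 233 W

Q = 233 W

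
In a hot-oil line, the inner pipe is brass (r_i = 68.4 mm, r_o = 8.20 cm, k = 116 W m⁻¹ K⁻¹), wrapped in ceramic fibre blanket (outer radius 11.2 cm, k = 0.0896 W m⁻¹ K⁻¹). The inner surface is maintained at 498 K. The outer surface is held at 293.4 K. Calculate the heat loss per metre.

Series thermal resistances, inner to outer:
  R'_brass = ln(0.0820/0.0684)/(2πk) = 0.1813/(2π·116) = 2.488×10^-4 m·K/W
  R'_ceramic fibre blanket = ln(0.112/0.0820)/(2πk) = 0.3118/(2π·0.0896) = 0.5538 m·K/W
ΣR = 2.488×10^-4 + 0.5538 = 0.5540 m·K/W
Q' = ΔT/ΣR = (498 K − 293.4 K)/0.5540 = 369 W/m

Q' = 369 W/m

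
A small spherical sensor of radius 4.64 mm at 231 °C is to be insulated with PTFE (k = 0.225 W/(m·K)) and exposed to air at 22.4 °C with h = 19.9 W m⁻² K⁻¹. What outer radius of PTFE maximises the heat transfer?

r_cr = 2.26 cm

For a sphere, r_cr = 2k_ins/h = 2·0.225/19.9 = 0.0226 m = 2.26 cm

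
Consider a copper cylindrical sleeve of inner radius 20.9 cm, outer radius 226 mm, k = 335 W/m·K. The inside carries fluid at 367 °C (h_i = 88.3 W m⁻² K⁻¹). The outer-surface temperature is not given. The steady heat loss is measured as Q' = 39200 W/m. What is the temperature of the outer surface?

T_out = 27.5 °C

Series resistances:
  R'_conv,in = 1/(2πr h) = 1/(2π·0.209·88.3) = 0.008624 m·K/W
  R'_copper = ln(0.226/0.209)/(2πk) = 0.07820/(2π·335) = 3.715×10^-5 m·K/W
ΣR = 0.008661 m·K/W
ΔT = Q'·ΣR = 39200 × 0.008661 = 339.5 K
Heat flows outward, so T_out = T_in − ΔT = 367 − 339.5 = 27.5 °C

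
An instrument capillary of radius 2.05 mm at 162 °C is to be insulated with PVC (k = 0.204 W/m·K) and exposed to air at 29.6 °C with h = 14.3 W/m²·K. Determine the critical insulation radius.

For a cylinder, r_cr = k_ins/h = 0.204/14.3 = 0.0143 m = 1.43 cm

r_cr = 1.43 cm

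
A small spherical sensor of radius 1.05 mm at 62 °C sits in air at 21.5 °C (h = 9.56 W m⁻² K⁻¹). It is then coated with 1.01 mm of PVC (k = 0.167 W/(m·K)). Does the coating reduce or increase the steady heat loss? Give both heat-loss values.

increases: 0.00536 → 0.0185 W

Critical radius for a sphere: r_cr = 2k/h = 0.0349 m = 3.49 cm.
Outer radius after coating: r₂ = 0.00105 + 0.00101 = 0.00206 m.
Since r₁ < r_cr and r₂ ≤ r_cr, the coating moves toward the maximum at r_cr — heat loss rises.
Bare: R = 1/(4πr₁²h) = 7550 K/W; Q = 40.5/7550 = 0.00536 W.
Coated: R = R_cond + R_conv = 2184 K/W; Q = 40.5/2184 = 0.0185 W.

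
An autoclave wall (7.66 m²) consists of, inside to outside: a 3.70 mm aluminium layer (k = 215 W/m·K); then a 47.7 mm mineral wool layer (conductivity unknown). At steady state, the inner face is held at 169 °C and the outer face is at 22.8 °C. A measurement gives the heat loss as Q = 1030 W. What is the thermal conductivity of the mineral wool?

k = 0.0439 W/m·K

ΣR = ΔT/Q = |169 − 22.8|/1030 = 0.1419 K/W
Known resistances:
  R_aluminium = L/(kA) = 0.00370/(215·7.66) = 2.247×10^-6 K/W
R_mineral wool = ΣR − ΣR_known = 0.1419 − 2.247×10^-6 = 0.1419 K/W
L/(kA) = 0.1419 ⇒ k = 0.0477/(0.1419·7.66) = 0.0439 W/m·K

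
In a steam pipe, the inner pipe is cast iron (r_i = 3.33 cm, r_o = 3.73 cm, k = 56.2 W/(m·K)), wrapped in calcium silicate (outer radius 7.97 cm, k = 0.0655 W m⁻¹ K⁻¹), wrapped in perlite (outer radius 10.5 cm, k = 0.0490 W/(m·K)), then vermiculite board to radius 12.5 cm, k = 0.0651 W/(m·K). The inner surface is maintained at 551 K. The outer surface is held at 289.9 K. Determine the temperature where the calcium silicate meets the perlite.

T = 399 K

Series thermal resistances, inner to outer:
  R'_cast iron = ln(0.0373/0.0333)/(2πk) = 0.1134/(2π·56.2) = 3.212×10^-4 m·K/W
  R'_calcium silicate = ln(0.0797/0.0373)/(2πk) = 0.7593/(2π·0.0655) = 1.845 m·K/W
  R'_perlite = ln(0.105/0.0797)/(2πk) = 0.2757/(2π·0.0490) = 0.8955 m·K/W
  R'_vermiculite board = ln(0.125/0.105)/(2πk) = 0.1744/(2π·0.0651) = 0.4263 m·K/W
ΣR = 3.212×10^-4 + 1.845 + 0.8955 + 0.4263 = 3.167 m·K/W
Q' = ΔT/ΣR = (551 K − 289.9 K)/3.167 = 82.44 W/m
From the inner boundary to the calcium silicate/perlite interface, ΣR_partial = 1.845 m·K/W.
T_interface = T_in − Q'·ΣR_partial = 551 K − (82.44)(1.845) = 399 K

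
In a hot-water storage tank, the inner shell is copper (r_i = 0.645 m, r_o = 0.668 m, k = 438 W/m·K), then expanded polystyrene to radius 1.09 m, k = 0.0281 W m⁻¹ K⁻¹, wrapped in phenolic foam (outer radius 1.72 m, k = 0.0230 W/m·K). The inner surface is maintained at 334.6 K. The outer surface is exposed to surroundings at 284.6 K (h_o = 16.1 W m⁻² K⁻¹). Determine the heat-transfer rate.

Q = 17.8 W

Treat each layer as a resistance in series:
  R_copper = (1/0.645 − 1/0.668)/(4πk) = 0.05338/(4π·438) = 9.699×10^-6 K/W
  R_expanded polystyrene = (1/0.668 − 1/1.09)/(4πk) = 0.5796/(4π·0.0281) = 1.641 K/W
  R_phenolic foam = (1/1.09 − 1/1.72)/(4πk) = 0.3360/(4π·0.0230) = 1.163 K/W
  R_conv,out = 1/(4πr²h) = 1/(4π·1.72²·16.1) = 0.001671 K/W
ΣR = 9.699×10^-6 + 1.641 + 1.163 + 0.001671 = 2.806 K/W
Q = ΔT/ΣR = (334.6 K − 284.6 K)/2.806 = 17.8 W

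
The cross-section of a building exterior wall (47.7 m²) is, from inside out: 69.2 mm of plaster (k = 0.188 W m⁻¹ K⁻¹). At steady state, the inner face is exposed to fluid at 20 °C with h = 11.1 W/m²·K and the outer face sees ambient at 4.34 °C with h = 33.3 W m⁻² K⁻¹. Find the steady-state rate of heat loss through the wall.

Q = 1530 W

Treat each layer as a resistance in series:
  R_conv,in = 1/(hA) = 1/(11.1·47.7) = 0.001889 K/W
  R_plaster = L/(kA) = 0.0692/(0.188·47.7) = 0.007717 K/W
  R_conv,out = 1/(hA) = 1/(33.3·47.7) = 6.296×10^-4 K/W
ΣR = 0.001889 + 0.007717 + 6.296×10^-4 = 0.01024 K/W
Q = ΔT/ΣR = (20 °C − 4.34 °C)/0.01024 = 1530 W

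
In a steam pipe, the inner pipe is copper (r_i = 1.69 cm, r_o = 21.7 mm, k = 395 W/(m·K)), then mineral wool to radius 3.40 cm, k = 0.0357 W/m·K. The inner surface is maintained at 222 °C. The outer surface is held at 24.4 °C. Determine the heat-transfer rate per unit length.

Q' = 98.7 W/m

Series thermal resistances, inner to outer:
  R'_copper = ln(0.0217/0.0169)/(2πk) = 0.2500/(2π·395) = 1.007×10^-4 m·K/W
  R'_mineral wool = ln(0.0340/0.0217)/(2πk) = 0.4490/(2π·0.0357) = 2.002 m·K/W
ΣR = 1.007×10^-4 + 2.002 = 2.002 m·K/W
Q' = ΔT/ΣR = (222 °C − 24.4 °C)/2.002 = 98.7 W/m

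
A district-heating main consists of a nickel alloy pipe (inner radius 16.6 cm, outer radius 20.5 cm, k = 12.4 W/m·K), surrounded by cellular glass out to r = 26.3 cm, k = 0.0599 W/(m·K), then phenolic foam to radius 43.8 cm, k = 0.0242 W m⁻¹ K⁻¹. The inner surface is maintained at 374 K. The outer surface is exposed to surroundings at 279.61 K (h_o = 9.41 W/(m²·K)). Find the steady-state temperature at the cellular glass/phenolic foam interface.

T = 358.5 K

Series thermal resistances, inner to outer:
  R'_nickel alloy = ln(0.205/0.166)/(2πk) = 0.2110/(2π·12.4) = 0.002708 m·K/W
  R'_cellular glass = ln(0.263/0.205)/(2πk) = 0.2491/(2π·0.0599) = 0.6620 m·K/W
  R'_phenolic foam = ln(0.438/0.263)/(2πk) = 0.5101/(2π·0.0242) = 3.355 m·K/W
  R'_conv,out = 1/(2πr h) = 1/(2π·0.438·9.41) = 0.03862 m·K/W
ΣR = 0.002708 + 0.6620 + 3.355 + 0.03862 = 4.058 m·K/W
Q' = ΔT/ΣR = (374 K − 279.61 K)/4.058 = 23.26 W/m
From the inner boundary to the cellular glass/phenolic foam interface, ΣR_partial = 0.6647 m·K/W.
T_interface = T_in − Q'·ΣR_partial = 374 K − (23.26)(0.6647) = 358.5 K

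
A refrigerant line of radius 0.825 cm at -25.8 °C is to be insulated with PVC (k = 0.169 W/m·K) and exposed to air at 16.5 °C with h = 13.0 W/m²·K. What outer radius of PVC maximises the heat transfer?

For a cylinder, r_cr = k_ins/h = 0.169/13.0 = 0.0130 m = 1.30 cm

r_cr = 1.30 cm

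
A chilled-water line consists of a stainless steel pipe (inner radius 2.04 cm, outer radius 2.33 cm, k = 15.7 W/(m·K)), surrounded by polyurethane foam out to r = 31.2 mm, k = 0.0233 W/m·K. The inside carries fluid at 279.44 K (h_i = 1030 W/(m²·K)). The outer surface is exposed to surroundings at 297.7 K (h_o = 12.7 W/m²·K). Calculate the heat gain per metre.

Q' = 7.59 W/m

Series thermal resistances, inner to outer:
  R'_conv,in = 1/(2πr h) = 1/(2π·0.0204·1030) = 0.007574 m·K/W
  R'_stainless steel = ln(0.0233/0.0204)/(2πk) = 0.1329/(2π·15.7) = 0.001347 m·K/W
  R'_polyurethane foam = ln(0.0312/0.0233)/(2πk) = 0.2920/(2π·0.0233) = 1.994 m·K/W
  R'_conv,out = 1/(2πr h) = 1/(2π·0.0312·12.7) = 0.4017 m·K/W
ΣR = 0.007574 + 0.001347 + 1.994 + 0.4017 = 2.405 m·K/W
Q' = ΔT/ΣR = (279.44 K − 297.7 K)/2.405 = -7.59 W/m
(Negative Q' ⇒ heat flows inward; heat gain = 7.59 W/m.)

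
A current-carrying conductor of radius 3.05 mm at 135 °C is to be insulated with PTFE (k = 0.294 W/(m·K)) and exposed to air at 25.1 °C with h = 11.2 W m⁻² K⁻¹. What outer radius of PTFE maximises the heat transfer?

For a cylinder, r_cr = k_ins/h = 0.294/11.2 = 0.0262 m = 2.62 cm

r_cr = 2.62 cm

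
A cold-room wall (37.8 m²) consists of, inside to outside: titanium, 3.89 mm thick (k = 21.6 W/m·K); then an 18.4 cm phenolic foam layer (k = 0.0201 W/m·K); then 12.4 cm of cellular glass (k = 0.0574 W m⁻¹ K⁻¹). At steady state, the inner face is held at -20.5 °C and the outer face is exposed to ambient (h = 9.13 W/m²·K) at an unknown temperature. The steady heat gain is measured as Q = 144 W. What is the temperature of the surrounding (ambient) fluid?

Sum the resistances:
  R_titanium = L/(kA) = 0.00389/(21.6·37.8) = 4.764×10^-6 K/W
  R_phenolic foam = L/(kA) = 0.184/(0.0201·37.8) = 0.2422 K/W
  R_cellular glass = L/(kA) = 0.124/(0.0574·37.8) = 0.05715 K/W
  R_conv,out = 1/(hA) = 1/(9.13·37.8) = 0.002898 K/W
ΣR = 0.3022 K/W
ΔT = Q·ΣR = 144 × 0.3022 = 43.52 K
Heat flows inward, so T_out = T_in + ΔT = -20.5 + 43.52 = 23.0 °C

T_out = 23.0 °C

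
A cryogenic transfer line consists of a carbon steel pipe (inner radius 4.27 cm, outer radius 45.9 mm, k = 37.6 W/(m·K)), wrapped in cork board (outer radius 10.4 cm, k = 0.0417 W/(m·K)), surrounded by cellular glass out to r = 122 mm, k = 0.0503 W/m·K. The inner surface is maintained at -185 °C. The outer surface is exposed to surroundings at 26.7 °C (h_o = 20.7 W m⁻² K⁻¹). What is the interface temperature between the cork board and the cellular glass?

Resistance network (inner→outer):
  R'_carbon steel = ln(0.0459/0.0427)/(2πk) = 0.07227/(2π·37.6) = 3.059×10^-4 m·K/W
  R'_cork board = ln(0.104/0.0459)/(2πk) = 0.8179/(2π·0.0417) = 3.122 m·K/W
  R'_cellular glass = ln(0.122/0.104)/(2πk) = 0.1596/(2π·0.0503) = 0.5051 m·K/W
  R'_conv,out = 1/(2πr h) = 1/(2π·0.122·20.7) = 0.06302 m·K/W
ΣR = 3.059×10^-4 + 3.122 + 0.5051 + 0.06302 = 3.690 m·K/W
Q' = ΔT/ΣR = (-185 °C − 26.7 °C)/3.690 = -57.37 W/m
From the inner boundary to the cork board/cellular glass interface, ΣR_partial = 3.122 m·K/W.
T_interface = T_in − Q'·ΣR_partial = -185 °C − (-57.37)(3.122) = -5.9 °C

T = -5.9 °C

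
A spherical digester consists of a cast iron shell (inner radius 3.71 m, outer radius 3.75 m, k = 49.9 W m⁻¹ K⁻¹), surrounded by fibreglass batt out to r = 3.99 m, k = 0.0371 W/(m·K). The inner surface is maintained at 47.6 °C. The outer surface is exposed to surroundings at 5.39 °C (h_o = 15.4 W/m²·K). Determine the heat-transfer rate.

Q = 1220 W

Treat each layer as a resistance in series:
  R_cast iron = (1/3.71 − 1/3.75)/(4πk) = 0.002875/(4π·49.9) = 4.585×10^-6 K/W
  R_fibreglass batt = (1/3.75 − 1/3.99)/(4πk) = 0.01604/(4π·0.0371) = 0.03441 K/W
  R_conv,out = 1/(4πr²h) = 1/(4π·3.99²·15.4) = 3.246×10^-4 K/W
ΣR = 4.585×10^-6 + 0.03441 + 3.246×10^-4 = 0.03474 K/W
Q = ΔT/ΣR = (47.6 °C − 5.39 °C)/0.03474 = 1220 W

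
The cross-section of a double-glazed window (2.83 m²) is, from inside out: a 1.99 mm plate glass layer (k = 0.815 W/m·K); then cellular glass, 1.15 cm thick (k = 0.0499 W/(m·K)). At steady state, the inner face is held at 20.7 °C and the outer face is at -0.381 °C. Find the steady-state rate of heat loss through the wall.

Q = 256 W

Resistance network (inner→outer):
  R_plate glass = L/(kA) = 0.00199/(0.815·2.83) = 8.628×10^-4 K/W
  R_cellular glass = L/(kA) = 0.0115/(0.0499·2.83) = 0.08143 K/W
ΣR = 8.628×10^-4 + 0.08143 = 0.08229 K/W
Q = ΔT/ΣR = (20.7 °C − -0.381 °C)/0.08229 = 256 W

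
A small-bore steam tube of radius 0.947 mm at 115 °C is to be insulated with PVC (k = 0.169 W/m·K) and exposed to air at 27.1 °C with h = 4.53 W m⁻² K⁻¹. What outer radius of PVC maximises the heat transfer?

For a cylinder, r_cr = k_ins/h = 0.169/4.53 = 0.0373 m = 3.73 cm

r_cr = 3.73 cm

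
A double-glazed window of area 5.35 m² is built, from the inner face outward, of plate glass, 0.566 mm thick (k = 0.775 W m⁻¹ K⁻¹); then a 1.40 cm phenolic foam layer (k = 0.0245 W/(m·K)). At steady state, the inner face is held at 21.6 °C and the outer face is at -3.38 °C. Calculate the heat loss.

Resistance network (inner→outer):
  R_plate glass = L/(kA) = 5.66×10^-4/(0.775·5.35) = 1.365×10^-4 K/W
  R_phenolic foam = L/(kA) = 0.0140/(0.0245·5.35) = 0.1068 K/W
ΣR = 1.365×10^-4 + 0.1068 = 0.1069 K/W
Q = ΔT/ΣR = (21.6 °C − -3.38 °C)/0.1069 = 234 W

Q = 234 W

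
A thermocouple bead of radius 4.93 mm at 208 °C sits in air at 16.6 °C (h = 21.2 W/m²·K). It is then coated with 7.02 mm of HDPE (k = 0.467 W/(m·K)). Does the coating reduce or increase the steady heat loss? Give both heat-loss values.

Critical radius for a sphere: r_cr = 2k/h = 0.0441 m = 4.41 cm.
Outer radius after coating: r₂ = 0.00493 + 0.00702 = 0.01195 m.
Since r₁ < r_cr and r₂ ≤ r_cr, the coating moves toward the maximum at r_cr — heat loss rises.
Bare: R = 1/(4πr₁²h) = 154.4 K/W; Q = 191.4/154.4 = 1.24 W.
Coated: R = R_cond + R_conv = 46.59 K/W; Q = 191.4/46.59 = 4.11 W.

increases: 1.24 → 4.11 W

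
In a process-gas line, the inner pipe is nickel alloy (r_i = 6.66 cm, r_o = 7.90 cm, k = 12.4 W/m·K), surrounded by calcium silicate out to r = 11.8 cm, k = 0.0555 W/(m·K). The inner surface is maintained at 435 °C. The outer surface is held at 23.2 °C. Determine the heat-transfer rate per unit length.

Series thermal resistances, inner to outer:
  R'_nickel alloy = ln(0.0790/0.0666)/(2πk) = 0.1707/(2π·12.4) = 0.002192 m·K/W
  R'_calcium silicate = ln(0.118/0.0790)/(2πk) = 0.4012/(2π·0.0555) = 1.151 m·K/W
ΣR = 0.002192 + 1.151 = 1.153 m·K/W
Q' = ΔT/ΣR = (435 °C − 23.2 °C)/1.153 = 357 W/m

Q' = 357 W/m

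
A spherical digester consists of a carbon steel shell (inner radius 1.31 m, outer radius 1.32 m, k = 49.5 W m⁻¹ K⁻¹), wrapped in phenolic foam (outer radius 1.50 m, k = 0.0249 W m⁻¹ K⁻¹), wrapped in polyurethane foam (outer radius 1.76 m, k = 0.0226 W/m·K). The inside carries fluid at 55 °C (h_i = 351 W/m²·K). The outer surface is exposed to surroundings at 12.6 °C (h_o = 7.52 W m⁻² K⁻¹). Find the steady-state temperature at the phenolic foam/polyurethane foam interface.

Series thermal resistances, inner to outer:
  R_conv,in = 1/(4πr²h) = 1/(4π·1.31²·351) = 1.321×10^-4 K/W
  R_carbon steel = (1/1.31 − 1/1.32)/(4πk) = 0.005783/(4π·49.5) = 9.297×10^-6 K/W
  R_phenolic foam = (1/1.32 − 1/1.50)/(4πk) = 0.09091/(4π·0.0249) = 0.2905 K/W
  R_polyurethane foam = (1/1.50 − 1/1.76)/(4πk) = 0.09848/(4π·0.0226) = 0.3468 K/W
  R_conv,out = 1/(4πr²h) = 1/(4π·1.76²·7.52) = 0.003416 K/W
ΣR = 1.321×10^-4 + 9.297×10^-6 + 0.2905 + 0.3468 + 0.003416 = 0.6409 K/W
Q = ΔT/ΣR = (55 °C − 12.6 °C)/0.6409 = 66.16 W
From the inner boundary to the phenolic foam/polyurethane foam interface, ΣR_partial = 0.2906 K/W.
T_interface = T_in − Q·ΣR_partial = 55 °C − (66.16)(0.2906) = 35.8 °C

T = 35.8 °C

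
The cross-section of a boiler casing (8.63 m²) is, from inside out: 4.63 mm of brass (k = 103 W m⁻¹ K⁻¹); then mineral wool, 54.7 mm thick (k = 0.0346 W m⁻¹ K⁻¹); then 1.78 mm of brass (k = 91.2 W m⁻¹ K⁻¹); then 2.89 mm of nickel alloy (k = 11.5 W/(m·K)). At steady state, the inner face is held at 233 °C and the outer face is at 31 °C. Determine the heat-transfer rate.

Q = 1100 W

Series thermal resistances, inner to outer:
  R_brass = L/(kA) = 0.00463/(103·8.63) = 5.209×10^-6 K/W
  R_mineral wool = L/(kA) = 0.0547/(0.0346·8.63) = 0.1832 K/W
  R_brass = L/(kA) = 0.00178/(91.2·8.63) = 2.262×10^-6 K/W
  R_nickel alloy = L/(kA) = 0.00289/(11.5·8.63) = 2.912×10^-5 K/W
ΣR = 5.209×10^-6 + 0.1832 + 2.262×10^-6 + 2.912×10^-5 = 0.1832 K/W
Q = ΔT/ΣR = (233 °C − 31 °C)/0.1832 = 1100 W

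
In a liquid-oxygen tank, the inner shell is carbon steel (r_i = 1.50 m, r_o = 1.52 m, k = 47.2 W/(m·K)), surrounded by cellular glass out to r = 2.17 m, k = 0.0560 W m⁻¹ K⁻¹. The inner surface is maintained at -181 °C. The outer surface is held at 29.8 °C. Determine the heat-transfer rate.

Series thermal resistances, inner to outer:
  R_carbon steel = (1/1.50 − 1/1.52)/(4πk) = 0.008772/(4π·47.2) = 1.479×10^-5 K/W
  R_cellular glass = (1/1.52 − 1/2.17)/(4πk) = 0.1971/(4π·0.0560) = 0.2800 K/W
ΣR = 1.479×10^-5 + 0.2800 = 0.2800 K/W
Q = ΔT/ΣR = (-181 °C − 29.8 °C)/0.2800 = -753 W
(Negative Q ⇒ heat flows inward; heat gain = 753 W.)

Q = 753 W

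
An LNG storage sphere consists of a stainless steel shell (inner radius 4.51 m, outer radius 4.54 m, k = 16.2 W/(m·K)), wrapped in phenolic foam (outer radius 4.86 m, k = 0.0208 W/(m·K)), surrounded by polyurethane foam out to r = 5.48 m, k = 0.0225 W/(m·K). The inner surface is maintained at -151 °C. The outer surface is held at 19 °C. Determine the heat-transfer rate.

Series thermal resistances, inner to outer:
  R_stainless steel = (1/4.51 − 1/4.54)/(4πk) = 0.001465/(4π·16.2) = 7.197×10^-6 K/W
  R_phenolic foam = (1/4.54 − 1/4.86)/(4πk) = 0.01450/(4π·0.0208) = 0.05549 K/W
  R_polyurethane foam = (1/4.86 − 1/5.48)/(4πk) = 0.02328/(4π·0.0225) = 0.08233 K/W
ΣR = 7.197×10^-6 + 0.05549 + 0.08233 = 0.1378 K/W
Q = ΔT/ΣR = (-151 °C − 19 °C)/0.1378 = -1230 W
(Negative Q ⇒ heat flows inward; heat gain = 1230 W.)

Q = 1230 W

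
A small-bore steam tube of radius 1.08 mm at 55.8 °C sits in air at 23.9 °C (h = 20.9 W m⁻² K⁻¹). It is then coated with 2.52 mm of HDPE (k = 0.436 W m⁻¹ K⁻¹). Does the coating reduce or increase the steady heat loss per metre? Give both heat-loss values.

Critical radius for a cylinder: r_cr = k/h = 0.0209 m = 2.09 cm.
Outer radius after coating: r₂ = 0.00108 + 0.00252 = 0.00360 m.
Since r₁ < r_cr and r₂ ≤ r_cr, the coating moves toward the maximum at r_cr — heat loss rises.
Bare: R = 1/(2πr₁h) = 7.051 m·K/W; Q = 31.9/7.051 = 4.52 W/m.
Coated: R = R_cond + R_conv = 2.555 m·K/W; Q = 31.9/2.555 = 12.5 W/m.

increases: 4.52 → 12.5 W/m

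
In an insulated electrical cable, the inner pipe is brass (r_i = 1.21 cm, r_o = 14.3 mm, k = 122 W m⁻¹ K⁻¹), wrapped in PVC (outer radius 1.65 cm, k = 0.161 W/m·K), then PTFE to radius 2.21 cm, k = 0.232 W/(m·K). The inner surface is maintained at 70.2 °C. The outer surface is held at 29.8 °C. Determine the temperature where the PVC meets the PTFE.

Resistance network (inner→outer):
  R'_brass = ln(0.0143/0.0121)/(2πk) = 0.1671/(2π·122) = 2.179×10^-4 m·K/W
  R'_PVC = ln(0.0165/0.0143)/(2πk) = 0.1431/(2π·0.161) = 0.1415 m·K/W
  R'_PTFE = ln(0.0221/0.0165)/(2πk) = 0.2922/(2π·0.232) = 0.2005 m·K/W
ΣR = 2.179×10^-4 + 0.1415 + 0.2005 = 0.3422 m·K/W
Q' = ΔT/ΣR = (70.2 °C − 29.8 °C)/0.3422 = 118.1 W/m
From the inner boundary to the PVC/PTFE interface, ΣR_partial = 0.1417 m·K/W.
T_interface = T_in − Q'·ΣR_partial = 70.2 °C − (118.1)(0.1417) = 53.5 °C

T = 53.5 °C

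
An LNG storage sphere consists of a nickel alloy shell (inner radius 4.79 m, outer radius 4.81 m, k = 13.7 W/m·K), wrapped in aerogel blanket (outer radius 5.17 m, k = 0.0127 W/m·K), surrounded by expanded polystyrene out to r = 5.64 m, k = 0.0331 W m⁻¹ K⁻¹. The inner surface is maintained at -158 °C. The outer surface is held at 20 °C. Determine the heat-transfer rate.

Q = 1370 W

Series thermal resistances, inner to outer:
  R_nickel alloy = (1/4.79 − 1/4.81)/(4πk) = 8.681×10^-4/(4π·13.7) = 5.042×10^-6 K/W
  R_aerogel blanket = (1/4.81 − 1/5.17)/(4πk) = 0.01448/(4π·0.0127) = 0.09071 K/W
  R_expanded polystyrene = (1/5.17 − 1/5.64)/(4πk) = 0.01612/(4π·0.0331) = 0.03875 K/W
ΣR = 5.042×10^-6 + 0.09071 + 0.03875 = 0.1295 K/W
Q = ΔT/ΣR = (-158 °C − 20 °C)/0.1295 = -1370 W
(Negative Q ⇒ heat flows inward; heat gain = 1370 W.)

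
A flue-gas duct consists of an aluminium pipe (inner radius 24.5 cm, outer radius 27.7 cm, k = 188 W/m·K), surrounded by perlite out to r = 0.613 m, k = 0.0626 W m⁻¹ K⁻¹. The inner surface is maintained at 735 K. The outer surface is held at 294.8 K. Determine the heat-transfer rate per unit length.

Q' = 218 W/m

Series thermal resistances, inner to outer:
  R'_aluminium = ln(0.277/0.245)/(2πk) = 0.1228/(2π·188) = 1.039×10^-4 m·K/W
  R'_perlite = ln(0.613/0.277)/(2πk) = 0.7943/(2π·0.0626) = 2.020 m·K/W
ΣR = 1.039×10^-4 + 2.020 = 2.020 m·K/W
Q' = ΔT/ΣR = (735 K − 294.8 K)/2.020 = 218 W/m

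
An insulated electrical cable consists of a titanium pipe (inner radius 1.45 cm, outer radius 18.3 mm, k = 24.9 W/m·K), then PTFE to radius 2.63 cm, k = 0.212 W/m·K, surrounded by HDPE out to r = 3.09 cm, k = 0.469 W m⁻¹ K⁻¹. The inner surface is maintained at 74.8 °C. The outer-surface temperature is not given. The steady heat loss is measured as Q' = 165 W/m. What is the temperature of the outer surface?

Sum the resistances:
  R'_titanium = ln(0.0183/0.0145)/(2πk) = 0.2328/(2π·24.9) = 0.001488 m·K/W
  R'_PTFE = ln(0.0263/0.0183)/(2πk) = 0.3627/(2π·0.212) = 0.2723 m·K/W
  R'_HDPE = ln(0.0309/0.0263)/(2πk) = 0.1612/(2π·0.469) = 0.05470 m·K/W
ΣR = 0.3285 m·K/W
ΔT = Q'·ΣR = 165 × 0.3285 = 54.20 K
Heat flows outward, so T_out = T_in − ΔT = 74.8 − 54.20 = 20.6 °C

T_out = 20.6 °C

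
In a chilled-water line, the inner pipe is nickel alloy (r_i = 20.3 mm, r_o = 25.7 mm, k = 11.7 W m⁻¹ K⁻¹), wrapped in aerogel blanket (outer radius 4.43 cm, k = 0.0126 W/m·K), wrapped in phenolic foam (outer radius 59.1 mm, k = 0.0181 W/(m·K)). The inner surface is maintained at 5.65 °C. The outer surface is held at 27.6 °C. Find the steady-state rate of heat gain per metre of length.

Q' = 2.33 W/m

Treat each layer as a resistance in series:
  R'_nickel alloy = ln(0.0257/0.0203)/(2πk) = 0.2359/(2π·11.7) = 0.003209 m·K/W
  R'_aerogel blanket = ln(0.0443/0.0257)/(2πk) = 0.5445/(2π·0.0126) = 6.878 m·K/W
  R'_phenolic foam = ln(0.0591/0.0443)/(2πk) = 0.2882/(2π·0.0181) = 2.535 m·K/W
ΣR = 0.003209 + 6.878 + 2.535 = 9.416 m·K/W
Q' = ΔT/ΣR = (5.65 °C − 27.6 °C)/9.416 = -2.33 W/m
(Negative Q' ⇒ heat flows inward; heat gain = 2.33 W/m.)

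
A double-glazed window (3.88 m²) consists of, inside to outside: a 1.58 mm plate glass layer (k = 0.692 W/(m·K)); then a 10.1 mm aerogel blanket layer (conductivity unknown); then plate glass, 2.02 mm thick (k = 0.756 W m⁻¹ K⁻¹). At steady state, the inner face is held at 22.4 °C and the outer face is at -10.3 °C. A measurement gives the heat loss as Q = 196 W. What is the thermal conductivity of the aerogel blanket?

ΣR = ΔT/Q = |22.4 − -10.3|/196 = 0.1668 K/W
Known resistances:
  R_plate glass = L/(kA) = 0.00158/(0.692·3.88) = 5.885×10^-4 K/W
  R_plate glass = L/(kA) = 0.00202/(0.756·3.88) = 6.886×10^-4 K/W
R_aerogel blanket = ΣR − ΣR_known = 0.1668 − 0.001277 = 0.1655 K/W
L/(kA) = 0.1655 ⇒ k = 0.0101/(0.1655·3.88) = 0.0157 W/m·K

k = 0.0157 W/m·K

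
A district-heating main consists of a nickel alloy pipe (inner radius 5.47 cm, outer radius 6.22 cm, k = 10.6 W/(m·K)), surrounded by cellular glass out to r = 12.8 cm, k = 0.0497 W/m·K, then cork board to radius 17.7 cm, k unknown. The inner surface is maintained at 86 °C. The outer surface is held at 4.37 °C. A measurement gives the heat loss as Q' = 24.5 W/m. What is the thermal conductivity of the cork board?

ΣR = ΔT/Q' = |86 − 4.37|/24.5 = 3.332 m·K/W
Known resistances:
  R'_nickel alloy = ln(0.0622/0.0547)/(2πk) = 0.1285/(2π·10.6) = 0.001929 m·K/W
  R'_cellular glass = ln(0.128/0.0622)/(2πk) = 0.7217/(2π·0.0497) = 2.311 m·K/W
R_cork board = ΣR − ΣR_known = 3.332 − 2.313 = 1.019 m·K/W
ln(r₂/r₁)/(2πk) = 1.019 ⇒ k = 0.3241/(2π·1.019) = 0.0506 W/m·K

k = 0.0506 W/m·K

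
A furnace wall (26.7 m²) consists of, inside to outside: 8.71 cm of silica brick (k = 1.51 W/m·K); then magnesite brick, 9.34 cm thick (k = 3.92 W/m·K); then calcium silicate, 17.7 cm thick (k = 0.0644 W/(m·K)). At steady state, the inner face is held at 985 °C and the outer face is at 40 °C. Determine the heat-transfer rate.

Treat each layer as a resistance in series:
  R_silica brick = L/(kA) = 0.0871/(1.51·26.7) = 0.002160 K/W
  R_magnesite brick = L/(kA) = 0.0934/(3.92·26.7) = 8.924×10^-4 K/W
  R_calcium silicate = L/(kA) = 0.177/(0.0644·26.7) = 0.1029 K/W
ΣR = 0.002160 + 8.924×10^-4 + 0.1029 = 0.1060 K/W
Q = ΔT/ΣR = (985 °C − 40 °C)/0.1060 = 8920 W

Q = 8.92 kW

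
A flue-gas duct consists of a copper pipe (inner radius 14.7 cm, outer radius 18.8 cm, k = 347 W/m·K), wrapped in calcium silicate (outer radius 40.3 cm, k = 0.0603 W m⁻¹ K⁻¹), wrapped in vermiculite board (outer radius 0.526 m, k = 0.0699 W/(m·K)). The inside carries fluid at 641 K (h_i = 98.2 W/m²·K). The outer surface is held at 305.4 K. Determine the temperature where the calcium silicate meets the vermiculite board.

T = 383 K

Resistance network (inner→outer):
  R'_conv,in = 1/(2πr h) = 1/(2π·0.147·98.2) = 0.01103 m·K/W
  R'_copper = ln(0.188/0.147)/(2πk) = 0.2460/(2π·347) = 1.128×10^-4 m·K/W
  R'_calcium silicate = ln(0.403/0.188)/(2πk) = 0.7625/(2π·0.0603) = 2.013 m·K/W
  R'_vermiculite board = ln(0.526/0.403)/(2πk) = 0.2664/(2π·0.0699) = 0.6065 m·K/W
ΣR = 0.01103 + 1.128×10^-4 + 2.013 + 0.6065 = 2.631 m·K/W
Q' = ΔT/ΣR = (641 K − 305.4 K)/2.631 = 127.6 W/m
From the inner boundary to the calcium silicate/vermiculite board interface, ΣR_partial = 2.024 m·K/W.
T_interface = T_in − Q'·ΣR_partial = 641 K − (127.6)(2.024) = 383 K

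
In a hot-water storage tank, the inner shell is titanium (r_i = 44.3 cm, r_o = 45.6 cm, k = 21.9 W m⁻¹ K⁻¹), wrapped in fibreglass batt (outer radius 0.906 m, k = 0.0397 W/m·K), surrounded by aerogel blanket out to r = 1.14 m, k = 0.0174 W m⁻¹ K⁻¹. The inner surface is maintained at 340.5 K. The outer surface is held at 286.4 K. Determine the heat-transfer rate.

Series thermal resistances, inner to outer:
  R_titanium = (1/0.443 − 1/0.456)/(4πk) = 0.06435/(4π·21.9) = 2.338×10^-4 K/W
  R_fibreglass batt = (1/0.456 − 1/0.906)/(4πk) = 1.089/(4π·0.0397) = 2.183 K/W
  R_aerogel blanket = (1/0.906 − 1/1.14)/(4πk) = 0.2266/(4π·0.0174) = 1.036 K/W
ΣR = 2.338×10^-4 + 2.183 + 1.036 = 3.219 K/W
Q = ΔT/ΣR = (340.5 K − 286.4 K)/3.219 = 16.8 W

Q = 16.8 W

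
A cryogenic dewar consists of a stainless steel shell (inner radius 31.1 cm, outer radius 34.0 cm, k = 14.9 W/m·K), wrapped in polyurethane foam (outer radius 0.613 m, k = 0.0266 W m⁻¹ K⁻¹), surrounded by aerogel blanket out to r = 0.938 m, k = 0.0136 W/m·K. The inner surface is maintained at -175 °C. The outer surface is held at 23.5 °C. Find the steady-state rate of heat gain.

Q = 27.5 W

Resistance network (inner→outer):
  R_stainless steel = (1/0.311 − 1/0.340)/(4πk) = 0.2743/(4π·14.9) = 0.001465 K/W
  R_polyurethane foam = (1/0.340 − 1/0.613)/(4πk) = 1.310/(4π·0.0266) = 3.919 K/W
  R_aerogel blanket = (1/0.613 − 1/0.938)/(4πk) = 0.5652/(4π·0.0136) = 3.307 K/W
ΣR = 0.001465 + 3.919 + 3.307 = 7.227 K/W
Q = ΔT/ΣR = (-175 °C − 23.5 °C)/7.227 = -27.5 W
(Negative Q ⇒ heat flows inward; heat gain = 27.5 W.)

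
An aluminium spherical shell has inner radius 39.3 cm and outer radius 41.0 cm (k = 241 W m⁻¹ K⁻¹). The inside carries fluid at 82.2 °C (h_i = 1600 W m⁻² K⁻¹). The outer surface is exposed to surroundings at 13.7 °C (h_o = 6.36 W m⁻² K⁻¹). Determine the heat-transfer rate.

Series thermal resistances, inner to outer:
  R_conv,in = 1/(4πr²h) = 1/(4π·0.393²·1600) = 3.220×10^-4 K/W
  R_aluminium = (1/0.393 − 1/0.410)/(4πk) = 0.1055/(4π·241) = 3.484×10^-5 K/W
  R_conv,out = 1/(4πr²h) = 1/(4π·0.410²·6.36) = 0.07443 K/W
ΣR = 3.220×10^-4 + 3.484×10^-5 + 0.07443 = 0.07479 K/W
Q = ΔT/ΣR = (82.2 °C − 13.7 °C)/0.07479 = 916 W

Q = 916 W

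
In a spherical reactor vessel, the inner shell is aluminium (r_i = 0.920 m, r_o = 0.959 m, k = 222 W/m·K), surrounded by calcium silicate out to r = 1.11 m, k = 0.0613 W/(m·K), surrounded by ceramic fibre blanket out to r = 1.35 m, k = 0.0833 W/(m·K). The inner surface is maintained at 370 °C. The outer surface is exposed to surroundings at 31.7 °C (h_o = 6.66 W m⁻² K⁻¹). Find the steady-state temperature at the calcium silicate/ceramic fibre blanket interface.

T = 189 °C

Resistance network (inner→outer):
  R_aluminium = (1/0.920 − 1/0.959)/(4πk) = 0.04420/(4π·222) = 1.585×10^-5 K/W
  R_calcium silicate = (1/0.959 − 1/1.11)/(4πk) = 0.1419/(4π·0.0613) = 0.1841 K/W
  R_ceramic fibre blanket = (1/1.11 − 1/1.35)/(4πk) = 0.1602/(4π·0.0833) = 0.1530 K/W
  R_conv,out = 1/(4πr²h) = 1/(4π·1.35²·6.66) = 0.006556 K/W
ΣR = 1.585×10^-5 + 0.1841 + 0.1530 + 0.006556 = 0.3437 K/W
Q = ΔT/ΣR = (370 °C − 31.7 °C)/0.3437 = 984.3 W
From the inner boundary to the calcium silicate/ceramic fibre blanket interface, ΣR_partial = 0.1841 K/W.
T_interface = T_in − Q·ΣR_partial = 370 °C − (984.3)(0.1841) = 189 °C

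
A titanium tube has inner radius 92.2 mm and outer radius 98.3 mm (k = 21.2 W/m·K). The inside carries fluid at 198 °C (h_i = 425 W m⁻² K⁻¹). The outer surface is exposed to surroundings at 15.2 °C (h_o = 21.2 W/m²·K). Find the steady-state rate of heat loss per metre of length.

Q' = 2.26 kW/m

Series thermal resistances, inner to outer:
  R'_conv,in = 1/(2πr h) = 1/(2π·0.0922·425) = 0.004062 m·K/W
  R'_titanium = ln(0.0983/0.0922)/(2πk) = 0.06406/(2π·21.2) = 4.809×10^-4 m·K/W
  R'_conv,out = 1/(2πr h) = 1/(2π·0.0983·21.2) = 0.07637 m·K/W
ΣR = 0.004062 + 4.809×10^-4 + 0.07637 = 0.08091 m·K/W
Q' = ΔT/ΣR = (198 °C − 15.2 °C)/0.08091 = 2260 W/m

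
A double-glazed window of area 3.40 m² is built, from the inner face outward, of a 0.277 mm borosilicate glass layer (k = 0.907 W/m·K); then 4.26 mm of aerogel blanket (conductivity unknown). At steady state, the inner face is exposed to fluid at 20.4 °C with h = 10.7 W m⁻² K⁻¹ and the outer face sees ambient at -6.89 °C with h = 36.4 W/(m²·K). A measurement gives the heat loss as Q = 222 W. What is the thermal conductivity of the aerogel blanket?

k = 0.0144 W/m·K

ΣR = ΔT/Q = |20.4 − -6.89|/222 = 0.1229 K/W
Known resistances:
  R_conv,in = 1/(hA) = 1/(10.7·3.40) = 0.02749 K/W
  R_borosilicate glass = L/(kA) = 2.77×10^-4/(0.907·3.40) = 8.982×10^-5 K/W
  R_conv,out = 1/(hA) = 1/(36.4·3.40) = 0.008080 K/W
R_aerogel blanket = ΣR − ΣR_known = 0.1229 − 0.03566 = 0.08724 K/W
L/(kA) = 0.08724 ⇒ k = 0.00426/(0.08724·3.40) = 0.0144 W/m·K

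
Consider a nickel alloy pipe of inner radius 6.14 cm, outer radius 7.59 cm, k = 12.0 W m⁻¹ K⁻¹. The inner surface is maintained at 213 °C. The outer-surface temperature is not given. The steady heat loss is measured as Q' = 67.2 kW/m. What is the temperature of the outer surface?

Series resistances:
  R'_nickel alloy = ln(0.0759/0.0614)/(2πk) = 0.2120/(2π·12.0) = 0.002812 m·K/W
ΣR = 0.002812 m·K/W
ΔT = Q'·ΣR = 67200 × 0.002812 = 189.0 K
Heat flows outward, so T_out = T_in − ΔT = 213 − 189.0 = 24.0 °C

T_out = 24.0 °C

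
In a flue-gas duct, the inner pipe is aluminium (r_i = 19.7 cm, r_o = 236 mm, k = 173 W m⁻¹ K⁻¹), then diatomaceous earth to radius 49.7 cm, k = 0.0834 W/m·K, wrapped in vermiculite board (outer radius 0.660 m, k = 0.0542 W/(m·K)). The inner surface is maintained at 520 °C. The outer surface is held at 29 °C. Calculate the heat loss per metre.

Q' = 218 W/m

Treat each layer as a resistance in series:
  R'_aluminium = ln(0.236/0.197)/(2πk) = 0.1806/(2π·173) = 1.662×10^-4 m·K/W
  R'_diatomaceous earth = ln(0.497/0.236)/(2πk) = 0.7448/(2π·0.0834) = 1.421 m·K/W
  R'_vermiculite board = ln(0.660/0.497)/(2πk) = 0.2836/(2π·0.0542) = 0.8329 m·K/W
ΣR = 1.662×10^-4 + 1.421 + 0.8329 = 2.254 m·K/W
Q' = ΔT/ΣR = (520 °C − 29 °C)/2.254 = 218 W/m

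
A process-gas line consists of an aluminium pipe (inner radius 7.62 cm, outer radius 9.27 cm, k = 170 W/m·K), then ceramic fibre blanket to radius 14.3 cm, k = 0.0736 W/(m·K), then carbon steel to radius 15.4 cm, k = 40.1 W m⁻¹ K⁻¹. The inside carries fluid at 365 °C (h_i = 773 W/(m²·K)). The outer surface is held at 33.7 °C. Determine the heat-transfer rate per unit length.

Q' = 352 W/m

Series thermal resistances, inner to outer:
  R'_conv,in = 1/(2πr h) = 1/(2π·0.0762·773) = 0.002702 m·K/W
  R'_aluminium = ln(0.0927/0.0762)/(2πk) = 0.1960/(2π·170) = 1.835×10^-4 m·K/W
  R'_ceramic fibre blanket = ln(0.143/0.0927)/(2πk) = 0.4335/(2π·0.0736) = 0.9374 m·K/W
  R'_carbon steel = ln(0.154/0.143)/(2πk) = 0.07411/(2π·40.1) = 2.941×10^-4 m·K/W
ΣR = 0.002702 + 1.835×10^-4 + 0.9374 + 2.941×10^-4 = 0.9406 m·K/W
Q' = ΔT/ΣR = (365 °C − 33.7 °C)/0.9406 = 352 W/m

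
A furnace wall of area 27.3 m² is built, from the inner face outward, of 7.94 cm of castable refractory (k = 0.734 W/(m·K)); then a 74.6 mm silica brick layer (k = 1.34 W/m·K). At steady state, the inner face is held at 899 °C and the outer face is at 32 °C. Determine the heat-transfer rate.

Q = 144 kW

Series thermal resistances, inner to outer:
  R_castable refractory = L/(kA) = 0.0794/(0.734·27.3) = 0.003962 K/W
  R_silica brick = L/(kA) = 0.0746/(1.34·27.3) = 0.002039 K/W
ΣR = 0.003962 + 0.002039 = 0.006001 K/W
Q = ΔT/ΣR = (899 °C − 32 °C)/0.006001 = 1.44×10^5 W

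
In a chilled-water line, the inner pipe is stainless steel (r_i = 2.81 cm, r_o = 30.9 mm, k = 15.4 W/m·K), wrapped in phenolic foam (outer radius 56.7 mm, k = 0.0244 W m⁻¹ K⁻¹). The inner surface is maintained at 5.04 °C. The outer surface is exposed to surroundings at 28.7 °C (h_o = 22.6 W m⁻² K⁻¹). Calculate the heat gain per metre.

Treat each layer as a resistance in series:
  R'_stainless steel = ln(0.0309/0.0281)/(2πk) = 0.09499/(2π·15.4) = 9.817×10^-4 m·K/W
  R'_phenolic foam = ln(0.0567/0.0309)/(2πk) = 0.6070/(2π·0.0244) = 3.959 m·K/W
  R'_conv,out = 1/(2πr h) = 1/(2π·0.0567·22.6) = 0.1242 m·K/W
ΣR = 9.817×10^-4 + 3.959 + 0.1242 = 4.084 m·K/W
Q' = ΔT/ΣR = (5.04 °C − 28.7 °C)/4.084 = -5.79 W/m
(Negative Q' ⇒ heat flows inward; heat gain = 5.79 W/m.)

Q' = 5.79 W/m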